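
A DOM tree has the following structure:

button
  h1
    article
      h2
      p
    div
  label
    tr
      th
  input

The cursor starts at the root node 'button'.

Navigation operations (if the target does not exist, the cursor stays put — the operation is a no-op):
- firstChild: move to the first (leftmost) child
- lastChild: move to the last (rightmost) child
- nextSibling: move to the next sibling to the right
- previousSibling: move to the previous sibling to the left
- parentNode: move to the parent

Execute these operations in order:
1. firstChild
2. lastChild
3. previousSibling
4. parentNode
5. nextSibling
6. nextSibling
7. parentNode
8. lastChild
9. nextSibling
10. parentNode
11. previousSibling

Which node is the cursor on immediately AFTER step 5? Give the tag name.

Answer: label

Derivation:
After 1 (firstChild): h1
After 2 (lastChild): div
After 3 (previousSibling): article
After 4 (parentNode): h1
After 5 (nextSibling): label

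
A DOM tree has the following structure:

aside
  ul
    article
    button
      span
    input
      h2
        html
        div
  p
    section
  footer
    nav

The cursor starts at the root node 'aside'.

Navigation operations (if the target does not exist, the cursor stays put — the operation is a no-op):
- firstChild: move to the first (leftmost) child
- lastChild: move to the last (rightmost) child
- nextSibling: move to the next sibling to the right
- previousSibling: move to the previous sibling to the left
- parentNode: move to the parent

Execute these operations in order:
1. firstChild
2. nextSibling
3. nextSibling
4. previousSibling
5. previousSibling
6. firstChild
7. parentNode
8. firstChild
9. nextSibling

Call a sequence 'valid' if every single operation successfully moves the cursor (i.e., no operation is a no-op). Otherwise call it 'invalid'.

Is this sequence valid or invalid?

Answer: valid

Derivation:
After 1 (firstChild): ul
After 2 (nextSibling): p
After 3 (nextSibling): footer
After 4 (previousSibling): p
After 5 (previousSibling): ul
After 6 (firstChild): article
After 7 (parentNode): ul
After 8 (firstChild): article
After 9 (nextSibling): button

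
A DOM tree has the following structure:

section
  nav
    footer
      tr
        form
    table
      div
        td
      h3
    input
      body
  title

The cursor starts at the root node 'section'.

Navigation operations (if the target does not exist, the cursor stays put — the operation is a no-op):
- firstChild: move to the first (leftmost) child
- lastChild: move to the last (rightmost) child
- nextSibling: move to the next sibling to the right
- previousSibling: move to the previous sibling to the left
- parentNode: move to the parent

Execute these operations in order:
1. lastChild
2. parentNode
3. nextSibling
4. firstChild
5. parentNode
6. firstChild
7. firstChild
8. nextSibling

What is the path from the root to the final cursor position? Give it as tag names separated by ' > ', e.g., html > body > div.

After 1 (lastChild): title
After 2 (parentNode): section
After 3 (nextSibling): section (no-op, stayed)
After 4 (firstChild): nav
After 5 (parentNode): section
After 6 (firstChild): nav
After 7 (firstChild): footer
After 8 (nextSibling): table

Answer: section > nav > table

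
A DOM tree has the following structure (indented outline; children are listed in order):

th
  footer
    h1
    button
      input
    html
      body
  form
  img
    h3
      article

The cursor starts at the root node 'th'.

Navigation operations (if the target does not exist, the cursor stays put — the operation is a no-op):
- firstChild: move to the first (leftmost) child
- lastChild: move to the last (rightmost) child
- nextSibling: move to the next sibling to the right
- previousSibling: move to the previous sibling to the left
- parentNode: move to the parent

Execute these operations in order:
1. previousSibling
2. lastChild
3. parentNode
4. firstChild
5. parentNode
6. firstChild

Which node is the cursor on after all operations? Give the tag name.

Answer: footer

Derivation:
After 1 (previousSibling): th (no-op, stayed)
After 2 (lastChild): img
After 3 (parentNode): th
After 4 (firstChild): footer
After 5 (parentNode): th
After 6 (firstChild): footer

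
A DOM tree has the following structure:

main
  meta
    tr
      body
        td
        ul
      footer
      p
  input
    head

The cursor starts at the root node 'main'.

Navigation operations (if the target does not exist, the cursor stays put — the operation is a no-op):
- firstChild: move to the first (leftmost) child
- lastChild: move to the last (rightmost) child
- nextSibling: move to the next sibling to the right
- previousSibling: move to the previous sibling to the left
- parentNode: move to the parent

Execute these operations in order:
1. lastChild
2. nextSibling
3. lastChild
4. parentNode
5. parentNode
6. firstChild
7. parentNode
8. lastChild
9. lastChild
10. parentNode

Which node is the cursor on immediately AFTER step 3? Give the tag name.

Answer: head

Derivation:
After 1 (lastChild): input
After 2 (nextSibling): input (no-op, stayed)
After 3 (lastChild): head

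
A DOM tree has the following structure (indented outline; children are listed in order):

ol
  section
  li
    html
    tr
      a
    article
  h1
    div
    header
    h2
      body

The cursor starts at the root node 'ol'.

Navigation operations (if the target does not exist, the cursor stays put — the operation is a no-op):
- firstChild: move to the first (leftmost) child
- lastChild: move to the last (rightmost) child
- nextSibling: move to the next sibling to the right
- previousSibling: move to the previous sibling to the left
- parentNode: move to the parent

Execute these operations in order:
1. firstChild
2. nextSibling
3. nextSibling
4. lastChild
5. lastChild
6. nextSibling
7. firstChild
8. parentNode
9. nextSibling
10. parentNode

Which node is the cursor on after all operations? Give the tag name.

Answer: h1

Derivation:
After 1 (firstChild): section
After 2 (nextSibling): li
After 3 (nextSibling): h1
After 4 (lastChild): h2
After 5 (lastChild): body
After 6 (nextSibling): body (no-op, stayed)
After 7 (firstChild): body (no-op, stayed)
After 8 (parentNode): h2
After 9 (nextSibling): h2 (no-op, stayed)
After 10 (parentNode): h1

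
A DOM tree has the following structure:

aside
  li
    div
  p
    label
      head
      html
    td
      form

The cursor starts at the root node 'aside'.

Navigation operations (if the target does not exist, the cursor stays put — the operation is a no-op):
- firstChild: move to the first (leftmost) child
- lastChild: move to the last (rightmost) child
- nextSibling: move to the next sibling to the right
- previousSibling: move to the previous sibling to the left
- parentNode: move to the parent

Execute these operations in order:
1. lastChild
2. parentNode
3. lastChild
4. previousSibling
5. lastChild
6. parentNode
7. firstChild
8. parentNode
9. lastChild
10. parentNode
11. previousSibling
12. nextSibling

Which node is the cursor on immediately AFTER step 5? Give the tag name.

Answer: div

Derivation:
After 1 (lastChild): p
After 2 (parentNode): aside
After 3 (lastChild): p
After 4 (previousSibling): li
After 5 (lastChild): div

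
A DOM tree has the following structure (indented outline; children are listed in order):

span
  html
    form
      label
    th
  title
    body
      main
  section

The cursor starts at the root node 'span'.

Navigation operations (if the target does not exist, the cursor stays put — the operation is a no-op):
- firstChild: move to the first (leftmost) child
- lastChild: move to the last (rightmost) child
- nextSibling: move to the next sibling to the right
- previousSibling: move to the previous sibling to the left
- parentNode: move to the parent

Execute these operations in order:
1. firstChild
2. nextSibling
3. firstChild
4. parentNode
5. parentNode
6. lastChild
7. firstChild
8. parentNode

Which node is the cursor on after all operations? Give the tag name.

Answer: span

Derivation:
After 1 (firstChild): html
After 2 (nextSibling): title
After 3 (firstChild): body
After 4 (parentNode): title
After 5 (parentNode): span
After 6 (lastChild): section
After 7 (firstChild): section (no-op, stayed)
After 8 (parentNode): span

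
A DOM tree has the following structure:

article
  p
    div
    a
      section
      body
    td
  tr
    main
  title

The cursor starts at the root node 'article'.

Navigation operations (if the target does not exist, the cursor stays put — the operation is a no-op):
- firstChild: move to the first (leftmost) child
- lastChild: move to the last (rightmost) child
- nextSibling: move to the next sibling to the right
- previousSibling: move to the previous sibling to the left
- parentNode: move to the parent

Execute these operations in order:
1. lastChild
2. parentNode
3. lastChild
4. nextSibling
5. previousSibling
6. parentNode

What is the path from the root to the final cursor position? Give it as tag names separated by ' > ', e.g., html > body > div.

Answer: article

Derivation:
After 1 (lastChild): title
After 2 (parentNode): article
After 3 (lastChild): title
After 4 (nextSibling): title (no-op, stayed)
After 5 (previousSibling): tr
After 6 (parentNode): article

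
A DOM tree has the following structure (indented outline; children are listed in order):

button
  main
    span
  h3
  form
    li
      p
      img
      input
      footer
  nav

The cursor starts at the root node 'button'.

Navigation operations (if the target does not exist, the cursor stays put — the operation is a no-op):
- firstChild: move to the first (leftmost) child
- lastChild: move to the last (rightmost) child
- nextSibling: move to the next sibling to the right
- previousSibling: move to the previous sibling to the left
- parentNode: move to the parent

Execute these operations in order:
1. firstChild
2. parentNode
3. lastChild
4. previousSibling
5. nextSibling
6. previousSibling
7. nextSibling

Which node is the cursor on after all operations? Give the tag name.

Answer: nav

Derivation:
After 1 (firstChild): main
After 2 (parentNode): button
After 3 (lastChild): nav
After 4 (previousSibling): form
After 5 (nextSibling): nav
After 6 (previousSibling): form
After 7 (nextSibling): nav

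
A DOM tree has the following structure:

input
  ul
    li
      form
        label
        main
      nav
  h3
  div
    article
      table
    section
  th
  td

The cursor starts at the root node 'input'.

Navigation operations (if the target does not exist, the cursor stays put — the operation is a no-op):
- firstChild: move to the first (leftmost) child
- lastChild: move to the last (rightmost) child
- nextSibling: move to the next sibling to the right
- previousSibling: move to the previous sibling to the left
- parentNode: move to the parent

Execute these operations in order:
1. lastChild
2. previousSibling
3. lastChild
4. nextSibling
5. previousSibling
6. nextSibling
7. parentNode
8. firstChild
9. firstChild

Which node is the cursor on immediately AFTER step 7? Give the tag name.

Answer: input

Derivation:
After 1 (lastChild): td
After 2 (previousSibling): th
After 3 (lastChild): th (no-op, stayed)
After 4 (nextSibling): td
After 5 (previousSibling): th
After 6 (nextSibling): td
After 7 (parentNode): input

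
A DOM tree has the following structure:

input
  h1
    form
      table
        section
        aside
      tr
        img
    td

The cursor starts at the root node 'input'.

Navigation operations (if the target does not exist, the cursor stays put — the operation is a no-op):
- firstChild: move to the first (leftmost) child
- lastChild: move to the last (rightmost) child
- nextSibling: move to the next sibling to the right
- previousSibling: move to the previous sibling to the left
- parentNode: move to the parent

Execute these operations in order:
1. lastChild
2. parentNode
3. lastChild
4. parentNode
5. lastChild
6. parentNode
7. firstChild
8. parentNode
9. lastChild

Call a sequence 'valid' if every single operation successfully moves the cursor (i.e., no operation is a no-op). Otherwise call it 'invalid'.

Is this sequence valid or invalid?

Answer: valid

Derivation:
After 1 (lastChild): h1
After 2 (parentNode): input
After 3 (lastChild): h1
After 4 (parentNode): input
After 5 (lastChild): h1
After 6 (parentNode): input
After 7 (firstChild): h1
After 8 (parentNode): input
After 9 (lastChild): h1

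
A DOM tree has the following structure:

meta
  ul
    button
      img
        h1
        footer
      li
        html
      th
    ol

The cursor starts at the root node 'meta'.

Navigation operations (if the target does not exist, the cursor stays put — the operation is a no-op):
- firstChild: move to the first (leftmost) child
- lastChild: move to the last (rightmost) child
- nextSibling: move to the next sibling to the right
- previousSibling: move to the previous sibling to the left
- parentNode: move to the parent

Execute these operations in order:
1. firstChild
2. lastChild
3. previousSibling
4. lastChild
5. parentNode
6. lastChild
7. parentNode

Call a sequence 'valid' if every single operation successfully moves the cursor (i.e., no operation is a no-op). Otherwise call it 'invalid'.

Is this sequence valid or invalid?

Answer: valid

Derivation:
After 1 (firstChild): ul
After 2 (lastChild): ol
After 3 (previousSibling): button
After 4 (lastChild): th
After 5 (parentNode): button
After 6 (lastChild): th
After 7 (parentNode): button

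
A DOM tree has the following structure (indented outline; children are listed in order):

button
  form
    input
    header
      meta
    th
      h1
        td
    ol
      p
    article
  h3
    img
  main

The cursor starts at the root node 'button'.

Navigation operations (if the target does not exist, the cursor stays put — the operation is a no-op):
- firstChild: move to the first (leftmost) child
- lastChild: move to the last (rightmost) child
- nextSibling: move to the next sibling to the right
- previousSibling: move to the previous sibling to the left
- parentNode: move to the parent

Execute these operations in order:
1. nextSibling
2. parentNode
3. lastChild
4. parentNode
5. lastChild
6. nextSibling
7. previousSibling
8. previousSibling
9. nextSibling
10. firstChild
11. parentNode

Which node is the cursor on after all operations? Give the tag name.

Answer: h3

Derivation:
After 1 (nextSibling): button (no-op, stayed)
After 2 (parentNode): button (no-op, stayed)
After 3 (lastChild): main
After 4 (parentNode): button
After 5 (lastChild): main
After 6 (nextSibling): main (no-op, stayed)
After 7 (previousSibling): h3
After 8 (previousSibling): form
After 9 (nextSibling): h3
After 10 (firstChild): img
After 11 (parentNode): h3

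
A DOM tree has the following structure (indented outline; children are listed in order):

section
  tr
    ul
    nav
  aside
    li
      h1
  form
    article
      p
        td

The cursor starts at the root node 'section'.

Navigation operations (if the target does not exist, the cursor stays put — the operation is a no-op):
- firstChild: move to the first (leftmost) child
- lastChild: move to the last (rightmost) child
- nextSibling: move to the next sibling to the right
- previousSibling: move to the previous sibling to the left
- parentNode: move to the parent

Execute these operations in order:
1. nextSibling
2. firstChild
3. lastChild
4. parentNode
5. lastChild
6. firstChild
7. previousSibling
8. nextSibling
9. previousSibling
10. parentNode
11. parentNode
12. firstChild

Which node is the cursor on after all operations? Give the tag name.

Answer: tr

Derivation:
After 1 (nextSibling): section (no-op, stayed)
After 2 (firstChild): tr
After 3 (lastChild): nav
After 4 (parentNode): tr
After 5 (lastChild): nav
After 6 (firstChild): nav (no-op, stayed)
After 7 (previousSibling): ul
After 8 (nextSibling): nav
After 9 (previousSibling): ul
After 10 (parentNode): tr
After 11 (parentNode): section
After 12 (firstChild): tr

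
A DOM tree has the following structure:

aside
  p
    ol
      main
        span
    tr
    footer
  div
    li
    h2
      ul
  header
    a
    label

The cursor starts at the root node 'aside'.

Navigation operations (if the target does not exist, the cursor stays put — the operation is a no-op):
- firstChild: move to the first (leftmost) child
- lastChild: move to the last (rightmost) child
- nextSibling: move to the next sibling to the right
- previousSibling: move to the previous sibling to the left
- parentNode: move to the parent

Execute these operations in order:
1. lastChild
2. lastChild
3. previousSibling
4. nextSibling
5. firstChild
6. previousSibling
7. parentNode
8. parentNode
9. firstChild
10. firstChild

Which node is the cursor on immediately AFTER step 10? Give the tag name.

Answer: ol

Derivation:
After 1 (lastChild): header
After 2 (lastChild): label
After 3 (previousSibling): a
After 4 (nextSibling): label
After 5 (firstChild): label (no-op, stayed)
After 6 (previousSibling): a
After 7 (parentNode): header
After 8 (parentNode): aside
After 9 (firstChild): p
After 10 (firstChild): ol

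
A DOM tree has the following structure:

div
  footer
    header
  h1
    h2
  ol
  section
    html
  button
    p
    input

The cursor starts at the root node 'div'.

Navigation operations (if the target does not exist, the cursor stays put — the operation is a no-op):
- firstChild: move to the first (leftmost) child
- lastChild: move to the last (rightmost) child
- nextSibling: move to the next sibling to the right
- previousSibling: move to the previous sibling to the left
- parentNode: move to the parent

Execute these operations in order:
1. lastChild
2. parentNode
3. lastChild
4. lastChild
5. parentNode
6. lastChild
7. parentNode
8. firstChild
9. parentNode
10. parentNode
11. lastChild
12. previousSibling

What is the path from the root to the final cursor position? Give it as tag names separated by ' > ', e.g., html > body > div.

Answer: div > section

Derivation:
After 1 (lastChild): button
After 2 (parentNode): div
After 3 (lastChild): button
After 4 (lastChild): input
After 5 (parentNode): button
After 6 (lastChild): input
After 7 (parentNode): button
After 8 (firstChild): p
After 9 (parentNode): button
After 10 (parentNode): div
After 11 (lastChild): button
After 12 (previousSibling): section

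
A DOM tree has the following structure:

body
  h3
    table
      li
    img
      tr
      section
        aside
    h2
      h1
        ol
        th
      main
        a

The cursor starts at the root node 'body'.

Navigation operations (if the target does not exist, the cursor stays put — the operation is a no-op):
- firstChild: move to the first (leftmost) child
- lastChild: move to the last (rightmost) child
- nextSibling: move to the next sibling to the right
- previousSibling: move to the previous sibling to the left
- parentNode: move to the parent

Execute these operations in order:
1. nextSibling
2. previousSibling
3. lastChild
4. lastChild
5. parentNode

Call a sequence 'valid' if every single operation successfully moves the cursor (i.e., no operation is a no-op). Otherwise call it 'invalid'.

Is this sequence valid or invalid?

Answer: invalid

Derivation:
After 1 (nextSibling): body (no-op, stayed)
After 2 (previousSibling): body (no-op, stayed)
After 3 (lastChild): h3
After 4 (lastChild): h2
After 5 (parentNode): h3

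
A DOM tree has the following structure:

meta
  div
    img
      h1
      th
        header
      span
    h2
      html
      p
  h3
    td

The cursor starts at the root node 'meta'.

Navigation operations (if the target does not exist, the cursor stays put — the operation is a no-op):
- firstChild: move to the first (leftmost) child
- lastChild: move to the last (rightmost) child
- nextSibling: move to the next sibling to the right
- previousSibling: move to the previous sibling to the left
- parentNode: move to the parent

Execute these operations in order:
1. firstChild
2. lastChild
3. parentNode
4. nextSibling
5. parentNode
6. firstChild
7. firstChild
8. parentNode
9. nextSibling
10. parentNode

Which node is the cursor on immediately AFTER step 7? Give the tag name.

Answer: img

Derivation:
After 1 (firstChild): div
After 2 (lastChild): h2
After 3 (parentNode): div
After 4 (nextSibling): h3
After 5 (parentNode): meta
After 6 (firstChild): div
After 7 (firstChild): img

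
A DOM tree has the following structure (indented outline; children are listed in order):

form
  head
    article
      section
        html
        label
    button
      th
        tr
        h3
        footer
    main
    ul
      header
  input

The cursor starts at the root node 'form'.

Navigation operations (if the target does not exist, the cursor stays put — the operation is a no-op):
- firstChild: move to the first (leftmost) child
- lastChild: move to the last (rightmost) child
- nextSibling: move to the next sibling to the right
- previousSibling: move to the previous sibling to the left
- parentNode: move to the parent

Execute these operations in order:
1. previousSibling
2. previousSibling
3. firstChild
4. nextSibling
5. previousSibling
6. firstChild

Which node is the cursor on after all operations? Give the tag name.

Answer: article

Derivation:
After 1 (previousSibling): form (no-op, stayed)
After 2 (previousSibling): form (no-op, stayed)
After 3 (firstChild): head
After 4 (nextSibling): input
After 5 (previousSibling): head
After 6 (firstChild): article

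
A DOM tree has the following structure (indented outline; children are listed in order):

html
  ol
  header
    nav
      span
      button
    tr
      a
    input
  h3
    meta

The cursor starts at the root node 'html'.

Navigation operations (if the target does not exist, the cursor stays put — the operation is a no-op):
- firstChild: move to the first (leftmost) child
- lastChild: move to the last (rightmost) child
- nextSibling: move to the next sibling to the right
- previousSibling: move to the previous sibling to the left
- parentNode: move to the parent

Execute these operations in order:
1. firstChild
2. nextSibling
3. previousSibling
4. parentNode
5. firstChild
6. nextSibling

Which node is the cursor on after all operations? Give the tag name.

After 1 (firstChild): ol
After 2 (nextSibling): header
After 3 (previousSibling): ol
After 4 (parentNode): html
After 5 (firstChild): ol
After 6 (nextSibling): header

Answer: header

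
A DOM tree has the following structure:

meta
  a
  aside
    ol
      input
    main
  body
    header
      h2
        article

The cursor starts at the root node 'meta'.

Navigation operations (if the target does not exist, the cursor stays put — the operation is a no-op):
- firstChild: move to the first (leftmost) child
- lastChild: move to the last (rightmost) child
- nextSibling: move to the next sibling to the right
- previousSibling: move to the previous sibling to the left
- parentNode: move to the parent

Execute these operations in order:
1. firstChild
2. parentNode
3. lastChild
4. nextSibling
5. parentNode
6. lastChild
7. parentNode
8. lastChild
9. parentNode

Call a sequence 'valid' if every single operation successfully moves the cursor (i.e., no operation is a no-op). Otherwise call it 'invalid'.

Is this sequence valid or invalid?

Answer: invalid

Derivation:
After 1 (firstChild): a
After 2 (parentNode): meta
After 3 (lastChild): body
After 4 (nextSibling): body (no-op, stayed)
After 5 (parentNode): meta
After 6 (lastChild): body
After 7 (parentNode): meta
After 8 (lastChild): body
After 9 (parentNode): meta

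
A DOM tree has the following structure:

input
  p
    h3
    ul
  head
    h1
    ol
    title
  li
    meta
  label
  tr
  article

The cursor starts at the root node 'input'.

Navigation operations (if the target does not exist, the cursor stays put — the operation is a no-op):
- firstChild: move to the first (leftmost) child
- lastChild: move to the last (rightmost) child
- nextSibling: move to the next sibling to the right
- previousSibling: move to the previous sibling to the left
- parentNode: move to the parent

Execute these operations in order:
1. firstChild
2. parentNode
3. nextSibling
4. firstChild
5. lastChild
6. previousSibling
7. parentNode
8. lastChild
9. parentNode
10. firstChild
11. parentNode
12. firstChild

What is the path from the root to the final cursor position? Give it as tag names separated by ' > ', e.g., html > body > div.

Answer: input > p > h3

Derivation:
After 1 (firstChild): p
After 2 (parentNode): input
After 3 (nextSibling): input (no-op, stayed)
After 4 (firstChild): p
After 5 (lastChild): ul
After 6 (previousSibling): h3
After 7 (parentNode): p
After 8 (lastChild): ul
After 9 (parentNode): p
After 10 (firstChild): h3
After 11 (parentNode): p
After 12 (firstChild): h3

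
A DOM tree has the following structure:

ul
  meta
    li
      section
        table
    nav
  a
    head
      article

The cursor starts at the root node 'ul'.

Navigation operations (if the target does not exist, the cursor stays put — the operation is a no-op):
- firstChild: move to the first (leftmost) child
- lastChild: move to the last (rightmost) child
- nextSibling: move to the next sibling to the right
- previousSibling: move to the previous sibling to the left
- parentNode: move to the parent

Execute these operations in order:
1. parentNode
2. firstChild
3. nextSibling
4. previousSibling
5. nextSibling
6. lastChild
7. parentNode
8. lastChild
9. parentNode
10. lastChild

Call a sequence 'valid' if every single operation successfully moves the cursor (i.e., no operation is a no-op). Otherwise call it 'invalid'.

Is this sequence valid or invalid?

After 1 (parentNode): ul (no-op, stayed)
After 2 (firstChild): meta
After 3 (nextSibling): a
After 4 (previousSibling): meta
After 5 (nextSibling): a
After 6 (lastChild): head
After 7 (parentNode): a
After 8 (lastChild): head
After 9 (parentNode): a
After 10 (lastChild): head

Answer: invalid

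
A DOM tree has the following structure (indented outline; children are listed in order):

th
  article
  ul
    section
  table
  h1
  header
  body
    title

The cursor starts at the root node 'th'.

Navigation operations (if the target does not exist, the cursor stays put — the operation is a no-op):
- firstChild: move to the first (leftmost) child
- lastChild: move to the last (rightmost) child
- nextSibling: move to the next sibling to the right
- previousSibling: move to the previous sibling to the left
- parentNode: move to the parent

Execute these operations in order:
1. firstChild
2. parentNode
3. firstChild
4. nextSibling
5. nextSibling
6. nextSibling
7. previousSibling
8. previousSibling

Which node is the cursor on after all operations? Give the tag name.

Answer: ul

Derivation:
After 1 (firstChild): article
After 2 (parentNode): th
After 3 (firstChild): article
After 4 (nextSibling): ul
After 5 (nextSibling): table
After 6 (nextSibling): h1
After 7 (previousSibling): table
After 8 (previousSibling): ul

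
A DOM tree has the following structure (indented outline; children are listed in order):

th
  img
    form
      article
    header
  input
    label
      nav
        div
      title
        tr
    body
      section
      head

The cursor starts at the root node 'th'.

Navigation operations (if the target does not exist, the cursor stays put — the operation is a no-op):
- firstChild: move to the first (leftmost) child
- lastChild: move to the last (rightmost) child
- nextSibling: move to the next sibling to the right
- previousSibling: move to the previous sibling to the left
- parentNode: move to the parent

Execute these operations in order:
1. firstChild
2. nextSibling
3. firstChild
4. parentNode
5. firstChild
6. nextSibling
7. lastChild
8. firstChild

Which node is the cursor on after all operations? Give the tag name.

Answer: head

Derivation:
After 1 (firstChild): img
After 2 (nextSibling): input
After 3 (firstChild): label
After 4 (parentNode): input
After 5 (firstChild): label
After 6 (nextSibling): body
After 7 (lastChild): head
After 8 (firstChild): head (no-op, stayed)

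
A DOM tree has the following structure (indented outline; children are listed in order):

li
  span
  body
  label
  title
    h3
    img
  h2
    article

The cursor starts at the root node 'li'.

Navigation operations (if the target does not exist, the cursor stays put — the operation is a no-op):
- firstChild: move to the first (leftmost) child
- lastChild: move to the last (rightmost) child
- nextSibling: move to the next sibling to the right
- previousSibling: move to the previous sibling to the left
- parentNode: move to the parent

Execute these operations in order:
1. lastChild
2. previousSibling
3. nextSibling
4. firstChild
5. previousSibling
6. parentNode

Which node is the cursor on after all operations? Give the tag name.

After 1 (lastChild): h2
After 2 (previousSibling): title
After 3 (nextSibling): h2
After 4 (firstChild): article
After 5 (previousSibling): article (no-op, stayed)
After 6 (parentNode): h2

Answer: h2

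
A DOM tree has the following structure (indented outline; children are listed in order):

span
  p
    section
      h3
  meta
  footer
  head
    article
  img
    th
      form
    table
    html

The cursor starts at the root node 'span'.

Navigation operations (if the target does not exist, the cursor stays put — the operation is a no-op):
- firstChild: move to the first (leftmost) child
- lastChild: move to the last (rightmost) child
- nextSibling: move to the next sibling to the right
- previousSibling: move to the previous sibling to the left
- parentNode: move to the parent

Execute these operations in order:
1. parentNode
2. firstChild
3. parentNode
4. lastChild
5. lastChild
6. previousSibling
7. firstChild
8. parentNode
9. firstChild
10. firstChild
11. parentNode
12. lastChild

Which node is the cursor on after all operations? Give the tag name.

After 1 (parentNode): span (no-op, stayed)
After 2 (firstChild): p
After 3 (parentNode): span
After 4 (lastChild): img
After 5 (lastChild): html
After 6 (previousSibling): table
After 7 (firstChild): table (no-op, stayed)
After 8 (parentNode): img
After 9 (firstChild): th
After 10 (firstChild): form
After 11 (parentNode): th
After 12 (lastChild): form

Answer: form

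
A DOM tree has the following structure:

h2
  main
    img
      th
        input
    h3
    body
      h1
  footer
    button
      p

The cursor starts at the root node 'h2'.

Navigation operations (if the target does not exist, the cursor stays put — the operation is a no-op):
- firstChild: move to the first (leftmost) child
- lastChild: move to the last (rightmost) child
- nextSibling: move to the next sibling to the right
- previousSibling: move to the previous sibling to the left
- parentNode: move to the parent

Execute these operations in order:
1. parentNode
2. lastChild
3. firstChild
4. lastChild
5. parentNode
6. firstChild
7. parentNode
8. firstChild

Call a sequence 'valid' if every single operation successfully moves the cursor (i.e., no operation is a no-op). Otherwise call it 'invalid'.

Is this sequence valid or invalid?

Answer: invalid

Derivation:
After 1 (parentNode): h2 (no-op, stayed)
After 2 (lastChild): footer
After 3 (firstChild): button
After 4 (lastChild): p
After 5 (parentNode): button
After 6 (firstChild): p
After 7 (parentNode): button
After 8 (firstChild): p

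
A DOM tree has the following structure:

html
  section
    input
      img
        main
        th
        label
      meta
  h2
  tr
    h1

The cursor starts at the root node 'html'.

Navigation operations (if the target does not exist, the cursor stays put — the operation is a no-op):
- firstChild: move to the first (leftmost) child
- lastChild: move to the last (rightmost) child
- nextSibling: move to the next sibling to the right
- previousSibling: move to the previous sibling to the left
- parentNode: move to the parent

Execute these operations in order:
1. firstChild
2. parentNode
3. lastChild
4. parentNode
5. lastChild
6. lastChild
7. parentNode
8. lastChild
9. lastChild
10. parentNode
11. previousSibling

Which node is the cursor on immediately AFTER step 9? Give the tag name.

Answer: h1

Derivation:
After 1 (firstChild): section
After 2 (parentNode): html
After 3 (lastChild): tr
After 4 (parentNode): html
After 5 (lastChild): tr
After 6 (lastChild): h1
After 7 (parentNode): tr
After 8 (lastChild): h1
After 9 (lastChild): h1 (no-op, stayed)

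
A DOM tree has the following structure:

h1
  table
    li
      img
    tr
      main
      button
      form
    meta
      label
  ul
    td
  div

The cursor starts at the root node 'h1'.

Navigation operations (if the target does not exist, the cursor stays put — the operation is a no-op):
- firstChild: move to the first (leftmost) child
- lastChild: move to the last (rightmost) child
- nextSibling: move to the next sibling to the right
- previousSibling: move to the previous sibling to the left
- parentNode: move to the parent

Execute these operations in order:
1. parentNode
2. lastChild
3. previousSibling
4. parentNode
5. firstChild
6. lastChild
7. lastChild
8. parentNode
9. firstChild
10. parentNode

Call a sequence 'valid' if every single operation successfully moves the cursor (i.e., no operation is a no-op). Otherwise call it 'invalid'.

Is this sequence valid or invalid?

Answer: invalid

Derivation:
After 1 (parentNode): h1 (no-op, stayed)
After 2 (lastChild): div
After 3 (previousSibling): ul
After 4 (parentNode): h1
After 5 (firstChild): table
After 6 (lastChild): meta
After 7 (lastChild): label
After 8 (parentNode): meta
After 9 (firstChild): label
After 10 (parentNode): meta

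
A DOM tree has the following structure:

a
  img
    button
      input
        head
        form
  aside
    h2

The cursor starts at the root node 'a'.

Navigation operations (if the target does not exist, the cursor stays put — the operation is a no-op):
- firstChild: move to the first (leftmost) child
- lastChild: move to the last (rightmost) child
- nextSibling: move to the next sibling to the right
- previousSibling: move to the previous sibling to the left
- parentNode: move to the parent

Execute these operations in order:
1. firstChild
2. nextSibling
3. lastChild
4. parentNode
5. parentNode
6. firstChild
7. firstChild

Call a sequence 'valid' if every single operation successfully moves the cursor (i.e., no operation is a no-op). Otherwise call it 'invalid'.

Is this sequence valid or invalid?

Answer: valid

Derivation:
After 1 (firstChild): img
After 2 (nextSibling): aside
After 3 (lastChild): h2
After 4 (parentNode): aside
After 5 (parentNode): a
After 6 (firstChild): img
After 7 (firstChild): button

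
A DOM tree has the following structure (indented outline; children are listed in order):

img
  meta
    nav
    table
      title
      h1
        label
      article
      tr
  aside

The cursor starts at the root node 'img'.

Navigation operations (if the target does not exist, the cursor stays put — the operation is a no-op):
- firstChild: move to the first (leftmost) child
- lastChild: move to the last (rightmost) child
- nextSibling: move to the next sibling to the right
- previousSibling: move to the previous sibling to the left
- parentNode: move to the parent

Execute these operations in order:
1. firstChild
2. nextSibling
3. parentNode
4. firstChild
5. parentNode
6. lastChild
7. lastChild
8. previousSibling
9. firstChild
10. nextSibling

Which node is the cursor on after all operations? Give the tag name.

After 1 (firstChild): meta
After 2 (nextSibling): aside
After 3 (parentNode): img
After 4 (firstChild): meta
After 5 (parentNode): img
After 6 (lastChild): aside
After 7 (lastChild): aside (no-op, stayed)
After 8 (previousSibling): meta
After 9 (firstChild): nav
After 10 (nextSibling): table

Answer: table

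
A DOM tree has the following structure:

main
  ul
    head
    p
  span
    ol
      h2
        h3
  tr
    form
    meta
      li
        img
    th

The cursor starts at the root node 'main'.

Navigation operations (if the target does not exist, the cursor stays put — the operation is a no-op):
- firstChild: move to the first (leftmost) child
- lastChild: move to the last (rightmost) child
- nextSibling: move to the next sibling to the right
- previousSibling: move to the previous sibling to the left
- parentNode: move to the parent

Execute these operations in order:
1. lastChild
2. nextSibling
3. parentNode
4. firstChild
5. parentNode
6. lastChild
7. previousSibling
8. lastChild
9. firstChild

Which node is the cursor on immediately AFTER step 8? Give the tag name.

After 1 (lastChild): tr
After 2 (nextSibling): tr (no-op, stayed)
After 3 (parentNode): main
After 4 (firstChild): ul
After 5 (parentNode): main
After 6 (lastChild): tr
After 7 (previousSibling): span
After 8 (lastChild): ol

Answer: ol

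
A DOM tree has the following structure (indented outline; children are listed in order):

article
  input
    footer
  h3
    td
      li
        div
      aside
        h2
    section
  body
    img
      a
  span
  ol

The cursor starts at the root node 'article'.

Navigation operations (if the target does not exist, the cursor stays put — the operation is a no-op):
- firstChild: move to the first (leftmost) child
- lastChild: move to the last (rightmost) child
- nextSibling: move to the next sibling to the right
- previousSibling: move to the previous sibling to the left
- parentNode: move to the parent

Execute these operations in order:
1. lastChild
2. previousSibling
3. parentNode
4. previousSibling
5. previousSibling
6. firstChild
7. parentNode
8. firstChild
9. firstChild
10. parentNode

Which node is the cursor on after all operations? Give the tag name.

After 1 (lastChild): ol
After 2 (previousSibling): span
After 3 (parentNode): article
After 4 (previousSibling): article (no-op, stayed)
After 5 (previousSibling): article (no-op, stayed)
After 6 (firstChild): input
After 7 (parentNode): article
After 8 (firstChild): input
After 9 (firstChild): footer
After 10 (parentNode): input

Answer: input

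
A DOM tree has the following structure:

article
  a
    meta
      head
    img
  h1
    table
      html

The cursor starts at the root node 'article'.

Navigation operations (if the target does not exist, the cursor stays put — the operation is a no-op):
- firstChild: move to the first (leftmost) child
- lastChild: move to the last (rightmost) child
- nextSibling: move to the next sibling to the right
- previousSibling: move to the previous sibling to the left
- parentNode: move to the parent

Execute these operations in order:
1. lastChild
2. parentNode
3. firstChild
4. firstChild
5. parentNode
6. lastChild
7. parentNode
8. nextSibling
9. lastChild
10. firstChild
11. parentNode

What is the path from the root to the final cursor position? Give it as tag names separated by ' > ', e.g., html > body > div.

After 1 (lastChild): h1
After 2 (parentNode): article
After 3 (firstChild): a
After 4 (firstChild): meta
After 5 (parentNode): a
After 6 (lastChild): img
After 7 (parentNode): a
After 8 (nextSibling): h1
After 9 (lastChild): table
After 10 (firstChild): html
After 11 (parentNode): table

Answer: article > h1 > table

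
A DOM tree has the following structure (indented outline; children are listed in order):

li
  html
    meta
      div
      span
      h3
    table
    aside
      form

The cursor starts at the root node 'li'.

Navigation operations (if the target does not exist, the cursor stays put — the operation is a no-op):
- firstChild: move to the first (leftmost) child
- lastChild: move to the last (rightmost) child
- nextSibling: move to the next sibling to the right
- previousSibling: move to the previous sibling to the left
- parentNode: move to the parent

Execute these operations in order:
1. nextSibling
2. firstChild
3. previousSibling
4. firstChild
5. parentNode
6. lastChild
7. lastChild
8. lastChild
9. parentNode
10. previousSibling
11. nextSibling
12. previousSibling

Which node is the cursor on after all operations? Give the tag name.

Answer: table

Derivation:
After 1 (nextSibling): li (no-op, stayed)
After 2 (firstChild): html
After 3 (previousSibling): html (no-op, stayed)
After 4 (firstChild): meta
After 5 (parentNode): html
After 6 (lastChild): aside
After 7 (lastChild): form
After 8 (lastChild): form (no-op, stayed)
After 9 (parentNode): aside
After 10 (previousSibling): table
After 11 (nextSibling): aside
After 12 (previousSibling): table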